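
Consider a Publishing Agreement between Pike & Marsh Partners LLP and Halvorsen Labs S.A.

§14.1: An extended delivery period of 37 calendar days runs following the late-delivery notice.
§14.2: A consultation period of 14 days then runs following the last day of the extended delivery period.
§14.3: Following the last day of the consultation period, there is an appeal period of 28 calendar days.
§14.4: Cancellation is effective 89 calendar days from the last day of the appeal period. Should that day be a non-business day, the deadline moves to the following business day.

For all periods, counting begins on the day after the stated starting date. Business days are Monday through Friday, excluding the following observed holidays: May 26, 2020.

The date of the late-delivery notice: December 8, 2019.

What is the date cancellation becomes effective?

May 25, 2020

The last day of the extended delivery period: December 8, 2019 + 37 days = January 14, 2020.
Adding 14 calendar days to January 14, 2020 gives January 28, 2020, which is the last day of the consultation period.
The last day of the appeal period: January 28, 2020 + 28 days = February 25, 2020.
The date cancellation becomes effective: 89 calendar days after February 25, 2020 is May 24, 2020. That falls on a Sunday, so it rolls to the next business day, Monday, May 25, 2020.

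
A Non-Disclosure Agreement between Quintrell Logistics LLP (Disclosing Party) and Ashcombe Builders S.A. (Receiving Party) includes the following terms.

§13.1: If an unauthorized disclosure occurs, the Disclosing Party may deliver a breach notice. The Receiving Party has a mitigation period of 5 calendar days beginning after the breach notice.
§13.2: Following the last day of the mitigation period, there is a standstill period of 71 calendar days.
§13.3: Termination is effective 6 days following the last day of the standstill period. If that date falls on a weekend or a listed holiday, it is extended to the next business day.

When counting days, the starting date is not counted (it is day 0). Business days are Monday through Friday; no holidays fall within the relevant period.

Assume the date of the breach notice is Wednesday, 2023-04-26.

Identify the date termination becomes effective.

Adding 5 calendar days to 2023-04-26 gives 2023-05-01, which is the last day of the mitigation period.
The last day of the standstill period: 2023-05-01 + 71 days = 2023-07-11.
Adding 6 calendar days to 2023-07-11 gives 2023-07-17, which is the date termination becomes effective. 2023-07-17 is a Monday, so no roll-forward applies.

2023-07-17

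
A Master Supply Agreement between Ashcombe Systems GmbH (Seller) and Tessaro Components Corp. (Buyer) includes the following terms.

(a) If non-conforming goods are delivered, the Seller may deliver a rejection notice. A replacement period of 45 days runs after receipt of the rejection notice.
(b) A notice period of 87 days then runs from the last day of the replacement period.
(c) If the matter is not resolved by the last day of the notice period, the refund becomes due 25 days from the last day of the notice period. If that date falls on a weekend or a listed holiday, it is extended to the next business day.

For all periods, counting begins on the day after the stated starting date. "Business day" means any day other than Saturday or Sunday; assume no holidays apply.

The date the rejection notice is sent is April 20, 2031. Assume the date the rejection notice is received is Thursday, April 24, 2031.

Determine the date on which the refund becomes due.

The last day of the replacement period: April 24, 2031 + 45 days = June 8, 2031.
The last day of the notice period: June 8, 2031 + 87 days = September 3, 2031.
The date on which the refund becomes due: 25 calendar days after September 3, 2031 is September 28, 2031. That falls on a Sunday, so it rolls to the next business day, Monday, September 29, 2031.

September 29, 2031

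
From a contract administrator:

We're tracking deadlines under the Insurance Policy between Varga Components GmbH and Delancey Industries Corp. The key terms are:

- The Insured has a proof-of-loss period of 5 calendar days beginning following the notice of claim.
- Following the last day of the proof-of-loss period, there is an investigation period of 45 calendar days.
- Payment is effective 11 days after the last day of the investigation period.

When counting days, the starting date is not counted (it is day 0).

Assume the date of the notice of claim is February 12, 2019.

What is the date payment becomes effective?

April 14, 2019

The last day of the proof-of-loss period: 5 calendar days after February 12, 2019 is February 17, 2019.
The last day of the investigation period: 45 calendar days after February 17, 2019 is April 3, 2019.
The date payment becomes effective: 11 calendar days after April 3, 2019 is April 14, 2019.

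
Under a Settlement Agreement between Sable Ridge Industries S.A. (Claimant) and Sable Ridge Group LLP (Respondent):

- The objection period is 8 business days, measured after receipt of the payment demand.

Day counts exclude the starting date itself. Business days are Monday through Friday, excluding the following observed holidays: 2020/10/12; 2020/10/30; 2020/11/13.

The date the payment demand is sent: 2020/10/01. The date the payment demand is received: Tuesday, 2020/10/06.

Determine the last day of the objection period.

2020/10/19

From Tuesday, 2020/10/06, 8 business days (Oct 7, Oct 8, Oct 9, Oct 13, Oct 14, Oct 15, Oct 16, Oct 19, skipping weekends and the listed holiday on Oct 12) brings us to Monday, 2020/10/19, which is the last day of the objection period.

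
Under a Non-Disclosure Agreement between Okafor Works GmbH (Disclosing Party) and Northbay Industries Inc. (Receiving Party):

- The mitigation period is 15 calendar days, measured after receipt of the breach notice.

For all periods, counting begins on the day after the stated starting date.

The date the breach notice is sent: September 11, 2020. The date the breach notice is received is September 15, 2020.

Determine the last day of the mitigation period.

The last day of the mitigation period: September 15, 2020 + 15 days = September 30, 2020.

September 30, 2020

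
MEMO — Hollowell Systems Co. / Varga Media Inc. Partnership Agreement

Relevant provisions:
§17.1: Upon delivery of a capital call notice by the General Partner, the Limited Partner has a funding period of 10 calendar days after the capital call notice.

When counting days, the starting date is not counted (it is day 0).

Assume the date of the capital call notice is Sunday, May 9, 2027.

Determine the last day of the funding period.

Adding 10 calendar days to May 9, 2027 gives May 19, 2027, which is the last day of the funding period.

May 19, 2027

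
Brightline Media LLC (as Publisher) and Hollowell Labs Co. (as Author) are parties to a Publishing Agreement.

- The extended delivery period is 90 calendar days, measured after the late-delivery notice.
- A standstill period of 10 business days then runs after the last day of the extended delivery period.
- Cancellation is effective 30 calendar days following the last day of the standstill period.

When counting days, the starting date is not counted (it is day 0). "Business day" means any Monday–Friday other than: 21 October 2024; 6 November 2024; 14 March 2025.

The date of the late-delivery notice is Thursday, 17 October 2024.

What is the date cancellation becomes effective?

28 February 2025

The last day of the extended delivery period: 17 October 2024 + 90 days = 15 January 2025.
The last day of the standstill period: 10 business days after Wednesday, 15 January 2025, skipping weekends — Jan 16, Jan 17, Jan 20, Jan 21, Jan 22, Jan 23, Jan 24, Jan 27, Jan 28, Jan 29 — lands on Wednesday, 29 January 2025.
The date cancellation becomes effective: 30 calendar days after 29 January 2025 is 28 February 2025.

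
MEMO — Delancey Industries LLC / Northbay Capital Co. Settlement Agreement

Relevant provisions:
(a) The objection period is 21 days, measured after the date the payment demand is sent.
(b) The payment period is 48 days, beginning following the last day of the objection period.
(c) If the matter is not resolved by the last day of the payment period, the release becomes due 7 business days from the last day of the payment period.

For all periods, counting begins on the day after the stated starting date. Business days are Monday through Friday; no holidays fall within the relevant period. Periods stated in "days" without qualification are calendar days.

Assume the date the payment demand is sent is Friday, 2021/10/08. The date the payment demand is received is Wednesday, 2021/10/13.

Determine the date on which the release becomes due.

Adding 21 calendar days to 2021/10/08 gives 2021/10/29, which is the last day of the objection period.
The last day of the payment period: 48 calendar days after 2021/10/29 is 2021/12/16.
The date on which the release becomes due: counting 7 business days from Thursday, 2021/12/16 (Dec 17, Dec 20, Dec 21, Dec 22, Dec 23, Dec 24, Dec 27, skipping weekends) reaches Monday, 2021/12/27.

2021/12/27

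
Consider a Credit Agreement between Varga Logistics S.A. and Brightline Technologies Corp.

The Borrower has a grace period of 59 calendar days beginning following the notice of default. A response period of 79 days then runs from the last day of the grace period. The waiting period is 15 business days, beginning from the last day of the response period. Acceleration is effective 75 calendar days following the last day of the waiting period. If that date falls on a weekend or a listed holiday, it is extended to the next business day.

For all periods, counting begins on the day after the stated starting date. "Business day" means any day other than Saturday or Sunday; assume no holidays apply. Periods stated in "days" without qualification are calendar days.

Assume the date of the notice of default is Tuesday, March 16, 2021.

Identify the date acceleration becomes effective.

The last day of the grace period: March 16, 2021 + 59 days = May 14, 2021.
Adding 79 calendar days to May 14, 2021 gives August 1, 2021, which is the last day of the response period.
The last day of the waiting period: counting 15 business days from Sunday, August 1, 2021 (Aug 2, Aug 3, Aug 4, Aug 5, …, Aug 18, Aug 19, Aug 20, skipping weekends) reaches Friday, August 20, 2021.
The date acceleration becomes effective: August 20, 2021 + 75 days = November 3, 2021. November 3, 2021 is a Wednesday, so no roll-forward applies.

November 3, 2021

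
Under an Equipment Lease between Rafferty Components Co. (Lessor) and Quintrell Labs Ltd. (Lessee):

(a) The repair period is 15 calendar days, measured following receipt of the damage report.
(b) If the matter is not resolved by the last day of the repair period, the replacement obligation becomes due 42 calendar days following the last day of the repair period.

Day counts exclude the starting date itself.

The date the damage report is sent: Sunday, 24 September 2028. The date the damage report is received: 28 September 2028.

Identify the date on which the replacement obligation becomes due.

24 November 2028

The last day of the repair period: 15 calendar days after 28 September 2028 is 13 October 2028.
The date on which the replacement obligation becomes due: 13 October 2028 + 42 days = 24 November 2028.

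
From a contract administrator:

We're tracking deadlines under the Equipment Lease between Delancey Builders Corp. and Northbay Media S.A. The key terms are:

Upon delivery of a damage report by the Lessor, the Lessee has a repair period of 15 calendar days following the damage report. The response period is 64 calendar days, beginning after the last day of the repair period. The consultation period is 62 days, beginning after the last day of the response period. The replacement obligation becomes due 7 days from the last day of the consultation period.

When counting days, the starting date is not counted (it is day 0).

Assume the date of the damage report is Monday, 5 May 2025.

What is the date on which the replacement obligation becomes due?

30 September 2025

The last day of the repair period: 5 May 2025 + 15 days = 20 May 2025.
Adding 64 calendar days to 20 May 2025 gives 23 July 2025, which is the last day of the response period.
The last day of the consultation period: 23 July 2025 + 62 days = 23 September 2025.
The date on which the replacement obligation becomes due: 7 calendar days after 23 September 2025 is 30 September 2025.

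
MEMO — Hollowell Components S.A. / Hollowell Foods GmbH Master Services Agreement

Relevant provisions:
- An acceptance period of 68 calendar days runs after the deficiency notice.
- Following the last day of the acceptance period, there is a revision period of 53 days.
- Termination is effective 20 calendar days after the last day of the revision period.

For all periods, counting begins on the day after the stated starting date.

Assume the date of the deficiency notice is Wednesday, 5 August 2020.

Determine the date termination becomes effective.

24 December 2020

The last day of the acceptance period: 68 calendar days after 5 August 2020 is 12 October 2020.
Adding 53 calendar days to 12 October 2020 gives 4 December 2020, which is the last day of the revision period.
The date termination becomes effective: 4 December 2020 + 20 days = 24 December 2020.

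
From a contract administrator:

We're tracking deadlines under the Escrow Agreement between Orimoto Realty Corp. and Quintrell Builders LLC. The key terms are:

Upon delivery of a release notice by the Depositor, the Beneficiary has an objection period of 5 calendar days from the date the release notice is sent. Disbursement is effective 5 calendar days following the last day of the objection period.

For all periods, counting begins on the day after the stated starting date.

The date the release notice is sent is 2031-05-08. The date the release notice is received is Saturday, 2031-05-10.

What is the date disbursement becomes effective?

2031-05-18

The last day of the objection period: 5 calendar days after 2031-05-08 is 2031-05-13.
The date disbursement becomes effective: 5 calendar days after 2031-05-13 is 2031-05-18.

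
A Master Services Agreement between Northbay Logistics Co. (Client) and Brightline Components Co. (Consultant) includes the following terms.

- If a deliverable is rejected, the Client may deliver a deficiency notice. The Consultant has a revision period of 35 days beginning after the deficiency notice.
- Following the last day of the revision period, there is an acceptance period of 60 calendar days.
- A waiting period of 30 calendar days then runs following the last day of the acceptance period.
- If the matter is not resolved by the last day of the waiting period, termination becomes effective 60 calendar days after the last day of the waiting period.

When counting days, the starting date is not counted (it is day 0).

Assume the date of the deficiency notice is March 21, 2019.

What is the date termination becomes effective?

Adding 35 calendar days to March 21, 2019 gives April 25, 2019, which is the last day of the revision period.
The last day of the acceptance period: 60 calendar days after April 25, 2019 is June 24, 2019.
The last day of the waiting period: 30 calendar days after June 24, 2019 is July 24, 2019.
The date termination becomes effective: July 24, 2019 + 60 days = September 22, 2019.

September 22, 2019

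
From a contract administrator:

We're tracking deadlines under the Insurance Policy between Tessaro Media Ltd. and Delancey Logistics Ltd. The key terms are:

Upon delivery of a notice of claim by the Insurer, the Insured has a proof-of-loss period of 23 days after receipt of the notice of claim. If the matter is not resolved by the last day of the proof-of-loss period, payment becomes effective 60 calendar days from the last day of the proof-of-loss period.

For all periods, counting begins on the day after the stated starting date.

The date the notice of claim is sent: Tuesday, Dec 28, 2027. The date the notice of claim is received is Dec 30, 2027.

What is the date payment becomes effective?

Adding 23 calendar days to Dec 30, 2027 gives Jan 22, 2028, which is the last day of the proof-of-loss period.
The date payment becomes effective: 60 calendar days after Jan 22, 2028 is Mar 22, 2028.

Mar 22, 2028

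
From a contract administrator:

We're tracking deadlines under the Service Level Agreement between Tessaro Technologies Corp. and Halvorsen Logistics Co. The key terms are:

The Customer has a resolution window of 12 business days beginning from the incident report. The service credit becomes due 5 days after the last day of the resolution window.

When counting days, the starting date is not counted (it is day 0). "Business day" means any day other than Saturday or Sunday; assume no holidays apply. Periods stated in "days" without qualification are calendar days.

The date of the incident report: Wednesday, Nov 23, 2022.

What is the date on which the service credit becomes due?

Dec 14, 2022

The last day of the resolution window: counting 12 business days from Wednesday, Nov 23, 2022 (Nov 24, Nov 25, Nov 28, Nov 29, …, Dec 7, Dec 8, Dec 9, skipping weekends) reaches Friday, Dec 9, 2022.
Adding 5 calendar days to Dec 9, 2022 gives Dec 14, 2022, which is the date on which the service credit becomes due.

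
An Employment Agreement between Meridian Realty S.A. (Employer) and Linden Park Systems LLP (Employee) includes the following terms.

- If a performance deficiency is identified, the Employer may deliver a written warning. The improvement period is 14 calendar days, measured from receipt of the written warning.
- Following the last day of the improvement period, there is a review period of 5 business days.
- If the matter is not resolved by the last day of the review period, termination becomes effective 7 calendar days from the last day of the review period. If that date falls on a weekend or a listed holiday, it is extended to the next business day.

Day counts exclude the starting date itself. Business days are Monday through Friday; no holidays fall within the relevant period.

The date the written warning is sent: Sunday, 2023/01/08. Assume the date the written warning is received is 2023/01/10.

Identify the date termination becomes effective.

2023/02/07

The last day of the improvement period: 14 calendar days after 2023/01/10 is 2023/01/24.
From Tuesday, 2023/01/24, 5 business days (Jan 25, Jan 26, Jan 27, Jan 30, Jan 31, skipping weekends) brings us to Tuesday, 2023/01/31, which is the last day of the review period.
Adding 7 calendar days to 2023/01/31 gives 2023/02/07, which is the date termination becomes effective. 2023/02/07 is a Tuesday, so no roll-forward applies.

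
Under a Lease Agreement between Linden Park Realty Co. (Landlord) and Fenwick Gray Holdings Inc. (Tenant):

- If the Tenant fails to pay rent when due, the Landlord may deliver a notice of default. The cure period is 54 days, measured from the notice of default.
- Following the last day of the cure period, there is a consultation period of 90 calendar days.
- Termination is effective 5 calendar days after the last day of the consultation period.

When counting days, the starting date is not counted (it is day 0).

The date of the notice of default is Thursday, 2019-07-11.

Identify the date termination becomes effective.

The last day of the cure period: 54 calendar days after 2019-07-11 is 2019-09-03.
Adding 90 calendar days to 2019-09-03 gives 2019-12-02, which is the last day of the consultation period.
The date termination becomes effective: 2019-12-02 + 5 days = 2019-12-07.

2019-12-07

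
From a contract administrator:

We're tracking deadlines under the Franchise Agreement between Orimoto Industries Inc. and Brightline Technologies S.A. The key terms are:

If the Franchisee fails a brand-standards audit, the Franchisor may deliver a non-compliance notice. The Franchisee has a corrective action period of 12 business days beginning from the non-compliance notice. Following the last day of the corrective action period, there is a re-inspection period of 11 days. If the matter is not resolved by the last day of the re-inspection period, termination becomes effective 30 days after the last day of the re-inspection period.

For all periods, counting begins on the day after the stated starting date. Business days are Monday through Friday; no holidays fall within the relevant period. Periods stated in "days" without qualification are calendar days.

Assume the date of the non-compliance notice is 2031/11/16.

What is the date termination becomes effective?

The last day of the corrective action period: counting 12 business days from Sunday, 2031/11/16 (Nov 17, Nov 18, Nov 19, Nov 20, …, Nov 28, Dec 1, Dec 2, skipping weekends) reaches Tuesday, 2031/12/02.
The last day of the re-inspection period: 2031/12/02 + 11 days = 2031/12/13.
The date termination becomes effective: 2031/12/13 + 30 days = 2032/01/12.

2032/01/12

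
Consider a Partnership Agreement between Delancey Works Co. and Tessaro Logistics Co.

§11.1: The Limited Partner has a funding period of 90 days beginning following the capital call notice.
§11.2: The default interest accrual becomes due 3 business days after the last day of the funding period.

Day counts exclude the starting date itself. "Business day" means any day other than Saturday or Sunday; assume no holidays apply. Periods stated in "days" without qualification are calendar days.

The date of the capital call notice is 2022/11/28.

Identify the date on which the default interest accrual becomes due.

2023/03/01

The last day of the funding period: 90 calendar days after 2022/11/28 is 2023/02/26.
The date on which the default interest accrual becomes due: counting 3 business days from Sunday, 2023/02/26 (Feb 27, Feb 28, Mar 1, skipping weekends) reaches Wednesday, 2023/03/01.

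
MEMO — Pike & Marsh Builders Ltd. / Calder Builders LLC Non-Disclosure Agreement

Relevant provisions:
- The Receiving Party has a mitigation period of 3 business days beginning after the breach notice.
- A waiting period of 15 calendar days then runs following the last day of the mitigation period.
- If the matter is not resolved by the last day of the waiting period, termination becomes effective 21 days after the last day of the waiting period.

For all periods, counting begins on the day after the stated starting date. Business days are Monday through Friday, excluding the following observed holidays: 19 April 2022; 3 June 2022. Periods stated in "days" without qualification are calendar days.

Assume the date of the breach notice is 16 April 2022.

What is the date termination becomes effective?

The last day of the mitigation period: counting 3 business days from Saturday, 16 April 2022 (Apr 18, Apr 20, Apr 21, skipping weekends and the listed holiday on Apr 19) reaches Thursday, 21 April 2022.
Adding 15 calendar days to 21 April 2022 gives 6 May 2022, which is the last day of the waiting period.
Adding 21 calendar days to 6 May 2022 gives 27 May 2022, which is the date termination becomes effective.

27 May 2022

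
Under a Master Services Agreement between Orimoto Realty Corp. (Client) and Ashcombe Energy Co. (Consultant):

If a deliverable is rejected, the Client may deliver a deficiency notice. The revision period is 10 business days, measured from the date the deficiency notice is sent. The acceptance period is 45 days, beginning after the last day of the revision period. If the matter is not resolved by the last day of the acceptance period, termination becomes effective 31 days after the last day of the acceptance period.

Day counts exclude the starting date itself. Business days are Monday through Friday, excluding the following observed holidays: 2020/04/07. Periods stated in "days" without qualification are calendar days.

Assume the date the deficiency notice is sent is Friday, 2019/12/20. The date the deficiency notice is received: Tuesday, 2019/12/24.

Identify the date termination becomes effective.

From Friday, 2019/12/20, 10 business days (Dec 23, Dec 24, Dec 25, Dec 26, Dec 27, Dec 30, Dec 31, Jan 1, Jan 2, Jan 3, skipping weekends) brings us to Friday, 2020/01/03, which is the last day of the revision period.
The last day of the acceptance period: 45 calendar days after 2020/01/03 is 2020/02/17.
The date termination becomes effective: 2020/02/17 + 31 days = 2020/03/19.

2020/03/19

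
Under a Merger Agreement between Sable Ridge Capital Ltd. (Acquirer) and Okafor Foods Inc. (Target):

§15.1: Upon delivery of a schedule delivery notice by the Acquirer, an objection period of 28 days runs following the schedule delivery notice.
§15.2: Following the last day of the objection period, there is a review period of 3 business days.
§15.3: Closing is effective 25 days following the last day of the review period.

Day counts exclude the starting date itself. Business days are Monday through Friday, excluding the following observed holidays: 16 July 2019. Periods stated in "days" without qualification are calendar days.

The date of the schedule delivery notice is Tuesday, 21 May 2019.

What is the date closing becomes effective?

The last day of the objection period: 21 May 2019 + 28 days = 18 June 2019.
The last day of the review period: counting 3 business days from Tuesday, 18 June 2019 (Jun 19, Jun 20, Jun 21, skipping weekends) reaches Friday, 21 June 2019.
Adding 25 calendar days to 21 June 2019 gives 16 July 2019, which is the date closing becomes effective.

16 July 2019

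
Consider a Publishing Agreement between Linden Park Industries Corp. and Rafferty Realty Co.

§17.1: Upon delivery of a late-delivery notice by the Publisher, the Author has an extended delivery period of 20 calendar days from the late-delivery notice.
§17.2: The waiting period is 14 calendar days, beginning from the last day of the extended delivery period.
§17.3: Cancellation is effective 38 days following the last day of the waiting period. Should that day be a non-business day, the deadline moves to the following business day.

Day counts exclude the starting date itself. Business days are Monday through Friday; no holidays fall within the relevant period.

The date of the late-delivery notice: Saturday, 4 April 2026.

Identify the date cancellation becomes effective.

The last day of the extended delivery period: 4 April 2026 + 20 days = 24 April 2026.
The last day of the waiting period: 14 calendar days after 24 April 2026 is 8 May 2026.
Adding 38 calendar days to 8 May 2026 gives 15 June 2026, which is the date cancellation becomes effective. 15 June 2026 is a Monday, so no roll-forward applies.

15 June 2026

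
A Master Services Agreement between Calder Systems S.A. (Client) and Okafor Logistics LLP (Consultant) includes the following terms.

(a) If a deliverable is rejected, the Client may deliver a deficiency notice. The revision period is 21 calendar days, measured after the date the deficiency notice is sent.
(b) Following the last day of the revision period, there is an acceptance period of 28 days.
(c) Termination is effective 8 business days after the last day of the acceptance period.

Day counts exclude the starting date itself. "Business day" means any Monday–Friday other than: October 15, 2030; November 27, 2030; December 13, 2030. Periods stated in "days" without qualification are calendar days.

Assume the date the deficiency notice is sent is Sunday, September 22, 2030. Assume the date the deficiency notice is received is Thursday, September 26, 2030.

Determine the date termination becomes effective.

November 20, 2030

The last day of the revision period: September 22, 2030 + 21 days = October 13, 2030.
The last day of the acceptance period: October 13, 2030 + 28 days = November 10, 2030.
The date termination becomes effective: 8 business days after Sunday, November 10, 2030, skipping weekends — Nov 11, Nov 12, Nov 13, Nov 14, Nov 15, Nov 18, Nov 19, Nov 20 — lands on Wednesday, November 20, 2030.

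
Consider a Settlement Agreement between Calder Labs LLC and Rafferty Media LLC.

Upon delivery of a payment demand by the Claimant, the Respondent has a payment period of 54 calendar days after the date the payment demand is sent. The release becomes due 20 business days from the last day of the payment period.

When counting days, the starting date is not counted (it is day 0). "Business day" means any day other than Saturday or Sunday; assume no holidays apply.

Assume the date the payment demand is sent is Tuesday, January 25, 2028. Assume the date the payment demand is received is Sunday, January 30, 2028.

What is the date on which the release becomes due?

The last day of the payment period: 54 calendar days after January 25, 2028 is March 19, 2028.
The date on which the release becomes due: 20 business days after Sunday, March 19, 2028, skipping weekends — Mar 20, Mar 21, Mar 22, Mar 23, …, Apr 12, Apr 13, Apr 14 — lands on Friday, April 14, 2028.

April 14, 2028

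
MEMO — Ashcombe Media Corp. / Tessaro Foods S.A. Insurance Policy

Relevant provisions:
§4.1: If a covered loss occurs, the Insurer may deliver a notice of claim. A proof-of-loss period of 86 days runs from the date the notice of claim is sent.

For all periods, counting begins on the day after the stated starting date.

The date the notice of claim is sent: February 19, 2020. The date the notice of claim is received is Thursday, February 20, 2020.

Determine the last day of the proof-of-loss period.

May 15, 2020

The last day of the proof-of-loss period: February 19, 2020 + 86 days = May 15, 2020.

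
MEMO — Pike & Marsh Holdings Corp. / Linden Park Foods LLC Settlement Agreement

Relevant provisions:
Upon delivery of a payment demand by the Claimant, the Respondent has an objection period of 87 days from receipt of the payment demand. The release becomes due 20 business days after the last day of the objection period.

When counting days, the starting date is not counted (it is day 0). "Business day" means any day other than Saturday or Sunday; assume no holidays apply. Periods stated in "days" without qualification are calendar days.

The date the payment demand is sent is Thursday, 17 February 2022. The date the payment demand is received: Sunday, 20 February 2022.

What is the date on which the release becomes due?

The last day of the objection period: 20 February 2022 + 87 days = 18 May 2022.
The date on which the release becomes due: 20 business days after Wednesday, 18 May 2022, skipping weekends — May 19, May 20, May 23, May 24, …, Jun 13, Jun 14, Jun 15 — lands on Wednesday, 15 June 2022.

15 June 2022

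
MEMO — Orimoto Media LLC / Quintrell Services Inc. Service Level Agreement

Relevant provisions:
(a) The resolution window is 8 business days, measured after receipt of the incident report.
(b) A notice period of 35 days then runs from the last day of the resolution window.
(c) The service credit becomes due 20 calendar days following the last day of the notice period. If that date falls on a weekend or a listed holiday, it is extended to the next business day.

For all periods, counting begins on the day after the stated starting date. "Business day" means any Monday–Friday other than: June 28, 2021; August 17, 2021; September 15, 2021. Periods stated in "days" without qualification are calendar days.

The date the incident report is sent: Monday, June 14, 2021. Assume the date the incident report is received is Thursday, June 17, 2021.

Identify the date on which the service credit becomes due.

From Thursday, June 17, 2021, 8 business days (Jun 18, Jun 21, Jun 22, Jun 23, Jun 24, Jun 25, Jun 29, Jun 30, skipping weekends and the listed holiday on Jun 28) brings us to Wednesday, June 30, 2021, which is the last day of the resolution window.
The last day of the notice period: 35 calendar days after June 30, 2021 is August 4, 2021.
The date on which the service credit becomes due: 20 calendar days after August 4, 2021 is August 24, 2021. August 24, 2021 is a Tuesday and is not a listed holiday, so no roll-forward applies.

August 24, 2021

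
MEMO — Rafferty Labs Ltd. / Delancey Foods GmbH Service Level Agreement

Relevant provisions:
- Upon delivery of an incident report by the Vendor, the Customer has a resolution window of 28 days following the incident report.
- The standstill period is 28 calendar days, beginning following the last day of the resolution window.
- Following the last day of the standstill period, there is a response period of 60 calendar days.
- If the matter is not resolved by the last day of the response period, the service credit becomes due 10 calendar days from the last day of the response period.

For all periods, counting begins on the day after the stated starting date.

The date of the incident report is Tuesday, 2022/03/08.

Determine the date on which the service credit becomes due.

2022/07/12

The last day of the resolution window: 2022/03/08 + 28 days = 2022/04/05.
The last day of the standstill period: 2022/04/05 + 28 days = 2022/05/03.
The last day of the response period: 2022/05/03 + 60 days = 2022/07/02.
Adding 10 calendar days to 2022/07/02 gives 2022/07/12, which is the date on which the service credit becomes due.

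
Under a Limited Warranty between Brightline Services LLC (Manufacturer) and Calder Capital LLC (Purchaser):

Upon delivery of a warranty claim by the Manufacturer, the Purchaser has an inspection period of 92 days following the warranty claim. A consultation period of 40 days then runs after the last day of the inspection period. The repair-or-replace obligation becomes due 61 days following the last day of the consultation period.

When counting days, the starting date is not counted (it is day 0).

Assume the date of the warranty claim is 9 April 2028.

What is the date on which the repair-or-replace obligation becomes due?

19 October 2028

The last day of the inspection period: 9 April 2028 + 92 days = 10 July 2028.
Adding 40 calendar days to 10 July 2028 gives 19 August 2028, which is the last day of the consultation period.
The date on which the repair-or-replace obligation becomes due: 61 calendar days after 19 August 2028 is 19 October 2028.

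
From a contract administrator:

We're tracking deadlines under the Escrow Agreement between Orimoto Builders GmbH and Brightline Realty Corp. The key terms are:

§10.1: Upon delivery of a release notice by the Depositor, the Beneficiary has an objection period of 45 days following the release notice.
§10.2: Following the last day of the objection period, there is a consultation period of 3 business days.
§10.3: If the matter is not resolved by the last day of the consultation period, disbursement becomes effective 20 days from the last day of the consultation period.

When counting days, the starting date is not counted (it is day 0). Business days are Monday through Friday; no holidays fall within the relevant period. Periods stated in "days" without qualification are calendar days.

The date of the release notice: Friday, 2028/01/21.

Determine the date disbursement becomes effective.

The last day of the objection period: 45 calendar days after 2028/01/21 is 2028/03/06.
From Monday, 2028/03/06, 3 business days (Mar 7, Mar 8, Mar 9, skipping weekends) brings us to Thursday, 2028/03/09, which is the last day of the consultation period.
The date disbursement becomes effective: 2028/03/09 + 20 days = 2028/03/29.

2028/03/29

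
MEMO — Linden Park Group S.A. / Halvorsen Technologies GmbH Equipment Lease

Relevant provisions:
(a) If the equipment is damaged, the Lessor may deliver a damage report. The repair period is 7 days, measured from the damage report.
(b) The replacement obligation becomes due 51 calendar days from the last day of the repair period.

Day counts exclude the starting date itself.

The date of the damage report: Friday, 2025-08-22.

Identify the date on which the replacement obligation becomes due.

The last day of the repair period: 7 calendar days after 2025-08-22 is 2025-08-29.
The date on which the replacement obligation becomes due: 51 calendar days after 2025-08-29 is 2025-10-19.

2025-10-19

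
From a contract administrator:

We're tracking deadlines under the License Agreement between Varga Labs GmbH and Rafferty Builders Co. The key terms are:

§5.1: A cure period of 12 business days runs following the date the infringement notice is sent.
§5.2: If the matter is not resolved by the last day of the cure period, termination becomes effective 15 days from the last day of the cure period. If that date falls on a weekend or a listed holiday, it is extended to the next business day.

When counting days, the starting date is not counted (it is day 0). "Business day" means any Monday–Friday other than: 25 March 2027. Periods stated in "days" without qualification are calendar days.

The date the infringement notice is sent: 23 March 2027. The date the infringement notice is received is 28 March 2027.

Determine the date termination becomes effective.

The last day of the cure period: counting 12 business days from Tuesday, 23 March 2027 (Mar 24, Mar 26, Mar 29, Mar 30, …, Apr 7, Apr 8, Apr 9, skipping weekends and the listed holiday on Mar 25) reaches Friday, 9 April 2027.
Adding 15 calendar days to 9 April 2027 gives 24 April 2027, which is the date termination becomes effective. That falls on a Saturday, so it rolls to the next business day, Monday, 26 April 2027.

26 April 2027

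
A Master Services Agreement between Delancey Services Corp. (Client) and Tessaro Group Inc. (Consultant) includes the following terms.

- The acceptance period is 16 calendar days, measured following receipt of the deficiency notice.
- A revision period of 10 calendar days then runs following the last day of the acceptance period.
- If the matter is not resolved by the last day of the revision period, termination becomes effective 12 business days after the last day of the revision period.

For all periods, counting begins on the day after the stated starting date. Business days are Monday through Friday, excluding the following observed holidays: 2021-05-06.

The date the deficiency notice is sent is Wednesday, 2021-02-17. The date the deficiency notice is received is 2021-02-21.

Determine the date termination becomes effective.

2021-04-06

Adding 16 calendar days to 2021-02-21 gives 2021-03-09, which is the last day of the acceptance period.
The last day of the revision period: 10 calendar days after 2021-03-09 is 2021-03-19.
The date termination becomes effective: counting 12 business days from Friday, 2021-03-19 (Mar 22, Mar 23, Mar 24, Mar 25, …, Apr 2, Apr 5, Apr 6, skipping weekends) reaches Tuesday, 2021-04-06.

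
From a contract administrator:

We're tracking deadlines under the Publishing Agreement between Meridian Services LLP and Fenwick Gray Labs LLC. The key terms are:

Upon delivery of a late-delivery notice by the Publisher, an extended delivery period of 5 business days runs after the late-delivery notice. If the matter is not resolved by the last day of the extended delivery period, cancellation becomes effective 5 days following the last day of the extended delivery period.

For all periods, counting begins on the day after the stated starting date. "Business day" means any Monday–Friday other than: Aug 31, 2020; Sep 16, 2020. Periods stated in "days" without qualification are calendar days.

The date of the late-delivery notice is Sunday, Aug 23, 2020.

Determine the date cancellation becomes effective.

The last day of the extended delivery period: 5 business days after Sunday, Aug 23, 2020, skipping weekends — Aug 24, Aug 25, Aug 26, Aug 27, Aug 28 — lands on Friday, Aug 28, 2020.
The date cancellation becomes effective: Aug 28, 2020 + 5 days = Sep 2, 2020.

Sep 2, 2020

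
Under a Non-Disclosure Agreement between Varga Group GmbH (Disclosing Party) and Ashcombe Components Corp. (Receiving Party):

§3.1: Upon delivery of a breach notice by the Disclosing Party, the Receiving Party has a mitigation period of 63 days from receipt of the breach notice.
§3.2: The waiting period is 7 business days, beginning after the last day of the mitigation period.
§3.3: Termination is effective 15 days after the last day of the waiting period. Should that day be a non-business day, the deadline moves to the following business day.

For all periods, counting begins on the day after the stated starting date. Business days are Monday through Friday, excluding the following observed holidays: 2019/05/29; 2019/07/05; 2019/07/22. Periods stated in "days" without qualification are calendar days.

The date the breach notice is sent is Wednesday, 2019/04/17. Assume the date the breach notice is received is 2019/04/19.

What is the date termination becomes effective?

The last day of the mitigation period: 2019/04/19 + 63 days = 2019/06/21.
From Friday, 2019/06/21, 7 business days (Jun 24, Jun 25, Jun 26, Jun 27, Jun 28, Jul 1, Jul 2, skipping weekends) brings us to Tuesday, 2019/07/02, which is the last day of the waiting period.
The date termination becomes effective: 2019/07/02 + 15 days = 2019/07/17. 2019/07/17 is a Wednesday and is not a listed holiday, so no roll-forward applies.

2019/07/17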